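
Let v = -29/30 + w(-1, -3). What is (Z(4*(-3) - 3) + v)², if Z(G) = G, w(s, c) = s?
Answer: 259081/900 ≈ 287.87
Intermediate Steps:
v = -59/30 (v = -29/30 - 1 = -59/30 ≈ -1.9667)
(Z(4*(-3) - 3) + v)² = ((4*(-3) - 3) - 59/30)² = ((-12 - 3) - 59/30)² = (-15 - 59/30)² = (-509/30)² = 259081/900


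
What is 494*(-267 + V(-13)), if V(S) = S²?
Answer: -48412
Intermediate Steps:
494*(-267 + V(-13)) = 494*(-267 + (-13)²) = 494*(-267 + 169) = 494*(-98) = -48412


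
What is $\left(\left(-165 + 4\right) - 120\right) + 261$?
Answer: $-20$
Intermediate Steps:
$\left(\left(-165 + 4\right) - 120\right) + 261 = \left(-161 - 120\right) + 261 = -281 + 261 = -20$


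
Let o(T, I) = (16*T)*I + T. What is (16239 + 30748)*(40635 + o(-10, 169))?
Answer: 638318395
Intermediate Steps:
o(T, I) = T + 16*I*T (o(T, I) = 16*I*T + T = T + 16*I*T)
(16239 + 30748)*(40635 + o(-10, 169)) = (16239 + 30748)*(40635 - 10*(1 + 16*169)) = 46987*(40635 - 10*(1 + 2704)) = 46987*(40635 - 10*2705) = 46987*(40635 - 27050) = 46987*13585 = 638318395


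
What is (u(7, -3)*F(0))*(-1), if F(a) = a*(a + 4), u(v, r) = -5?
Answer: 0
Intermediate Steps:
F(a) = a*(4 + a)
(u(7, -3)*F(0))*(-1) = -0*(4 + 0)*(-1) = -0*4*(-1) = -5*0*(-1) = 0*(-1) = 0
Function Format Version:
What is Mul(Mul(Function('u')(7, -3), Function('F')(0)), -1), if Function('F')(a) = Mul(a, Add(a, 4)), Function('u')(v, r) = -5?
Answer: 0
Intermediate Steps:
Function('F')(a) = Mul(a, Add(4, a))
Mul(Mul(Function('u')(7, -3), Function('F')(0)), -1) = Mul(Mul(-5, Mul(0, Add(4, 0))), -1) = Mul(Mul(-5, Mul(0, 4)), -1) = Mul(Mul(-5, 0), -1) = Mul(0, -1) = 0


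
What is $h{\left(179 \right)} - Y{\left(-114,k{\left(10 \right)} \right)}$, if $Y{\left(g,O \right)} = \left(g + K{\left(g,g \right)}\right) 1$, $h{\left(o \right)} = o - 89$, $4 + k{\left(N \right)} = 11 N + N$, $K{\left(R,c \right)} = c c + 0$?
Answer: $-12792$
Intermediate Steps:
$K{\left(R,c \right)} = c^{2}$ ($K{\left(R,c \right)} = c^{2} + 0 = c^{2}$)
$k{\left(N \right)} = -4 + 12 N$ ($k{\left(N \right)} = -4 + \left(11 N + N\right) = -4 + 12 N$)
$h{\left(o \right)} = -89 + o$ ($h{\left(o \right)} = o - 89 = -89 + o$)
$Y{\left(g,O \right)} = g + g^{2}$ ($Y{\left(g,O \right)} = \left(g + g^{2}\right) 1 = g + g^{2}$)
$h{\left(179 \right)} - Y{\left(-114,k{\left(10 \right)} \right)} = \left(-89 + 179\right) - - 114 \left(1 - 114\right) = 90 - \left(-114\right) \left(-113\right) = 90 - 12882 = -12792$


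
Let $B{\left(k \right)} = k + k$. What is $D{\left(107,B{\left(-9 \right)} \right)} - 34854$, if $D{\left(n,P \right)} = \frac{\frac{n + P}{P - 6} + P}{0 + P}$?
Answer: $- \frac{15056407}{432} \approx -34853.0$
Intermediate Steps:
$B{\left(k \right)} = 2 k$
$D{\left(n,P \right)} = \frac{P + \frac{P + n}{-6 + P}}{P}$ ($D{\left(n,P \right)} = \frac{\frac{P + n}{-6 + P} + P}{P} = \frac{P + \frac{P + n}{-6 + P}}{P}$)
$D{\left(107,B{\left(-9 \right)} \right)} - 34854 = \frac{107 + \left(2 \left(-9\right)\right)^{2} - 5 \cdot 2 \left(-9\right)}{2 \left(-9\right) \left(-6 + 2 \left(-9\right)\right)} - 34854 = \frac{107 + \left(-18\right)^{2} - -90}{\left(-18\right) \left(-6 - 18\right)} - 34854 = - \frac{107 + 324 + 90}{18 \left(-24\right)} - 34854 = \left(- \frac{1}{18}\right) \left(- \frac{1}{24}\right) 521 - 34854 = \frac{521}{432} - 34854 = - \frac{15056407}{432}$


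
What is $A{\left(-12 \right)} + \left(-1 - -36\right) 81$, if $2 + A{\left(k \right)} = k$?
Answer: $2821$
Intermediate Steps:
$A{\left(k \right)} = -2 + k$
$A{\left(-12 \right)} + \left(-1 - -36\right) 81 = \left(-2 - 12\right) + \left(-1 - -36\right) 81 = -14 + \left(-1 + 36\right) 81 = -14 + 35 \cdot 81 = -14 + 2835 = 2821$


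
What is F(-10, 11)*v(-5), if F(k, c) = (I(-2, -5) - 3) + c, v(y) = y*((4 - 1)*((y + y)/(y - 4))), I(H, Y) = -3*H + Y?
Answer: -150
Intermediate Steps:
I(H, Y) = Y - 3*H
v(y) = 6*y²/(-4 + y) (v(y) = y*(3*((2*y)/(-4 + y))) = y*(3*(2*y/(-4 + y))) = y*(6*y/(-4 + y)) = 6*y²/(-4 + y))
F(k, c) = -2 + c (F(k, c) = ((-5 - 3*(-2)) - 3) + c = ((-5 + 6) - 3) + c = (1 - 3) + c = -2 + c)
F(-10, 11)*v(-5) = (-2 + 11)*(6*(-5)²/(-4 - 5)) = 9*(6*25/(-9)) = 9*(6*25*(-⅑)) = 9*(-50/3) = -150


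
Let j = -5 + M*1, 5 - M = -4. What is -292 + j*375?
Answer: 1208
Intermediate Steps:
M = 9 (M = 5 - 1*(-4) = 5 + 4 = 9)
j = 4 (j = -5 + 9*1 = -5 + 9 = 4)
-292 + j*375 = -292 + 4*375 = -292 + 1500 = 1208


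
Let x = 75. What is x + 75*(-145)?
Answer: -10800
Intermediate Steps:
x + 75*(-145) = 75 + 75*(-145) = 75 - 10875 = -10800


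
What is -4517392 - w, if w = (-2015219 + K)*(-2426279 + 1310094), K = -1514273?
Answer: -3939570545412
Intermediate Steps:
w = 3939566028020 (w = (-2015219 - 1514273)*(-2426279 + 1310094) = -3529492*(-1116185) = 3939566028020)
-4517392 - w = -4517392 - 1*3939566028020 = -4517392 - 3939566028020 = -3939570545412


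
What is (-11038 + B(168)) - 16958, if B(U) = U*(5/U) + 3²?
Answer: -27982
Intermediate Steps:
B(U) = 14 (B(U) = 5 + 9 = 14)
(-11038 + B(168)) - 16958 = (-11038 + 14) - 16958 = -11024 - 16958 = -27982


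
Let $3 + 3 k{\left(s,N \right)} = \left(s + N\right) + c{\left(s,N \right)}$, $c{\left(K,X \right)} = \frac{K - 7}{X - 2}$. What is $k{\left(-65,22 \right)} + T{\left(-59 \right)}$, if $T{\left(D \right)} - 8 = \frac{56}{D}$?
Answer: $- \frac{8392}{885} \approx -9.4825$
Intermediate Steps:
$c{\left(K,X \right)} = \frac{-7 + K}{-2 + X}$
$k{\left(s,N \right)} = -1 + \frac{N}{3} + \frac{s}{3} + \frac{-7 + s}{3 \left(-2 + N\right)}$ ($k{\left(s,N \right)} = -1 + \frac{\left(s + N\right) + \frac{-7 + s}{-2 + N}}{3} = -1 + \frac{\left(N + s\right) + \frac{-7 + s}{-2 + N}}{3} = -1 + \frac{N + s + \frac{-7 + s}{-2 + N}}{3} = -1 + \left(\frac{N}{3} + \frac{s}{3} + \frac{-7 + s}{3 \left(-2 + N\right)}\right) = -1 + \frac{N}{3} + \frac{s}{3} + \frac{-7 + s}{3 \left(-2 + N\right)}$)
$T{\left(D \right)} = 8 + \frac{56}{D}$
$k{\left(-65,22 \right)} + T{\left(-59 \right)} = \frac{-7 - 65 + \left(-2 + 22\right) \left(-3 + 22 - 65\right)}{3 \left(-2 + 22\right)} + \left(8 + \frac{56}{-59}\right) = \frac{-7 - 65 + 20 \left(-46\right)}{3 \cdot 20} + \left(8 + 56 \left(- \frac{1}{59}\right)\right) = \frac{1}{3} \cdot \frac{1}{20} \left(-7 - 65 - 920\right) + \left(8 - \frac{56}{59}\right) = \frac{1}{3} \cdot \frac{1}{20} \left(-992\right) + \frac{416}{59} = - \frac{248}{15} + \frac{416}{59} = - \frac{8392}{885}$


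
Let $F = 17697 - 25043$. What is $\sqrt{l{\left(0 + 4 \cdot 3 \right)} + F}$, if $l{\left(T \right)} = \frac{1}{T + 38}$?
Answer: $\frac{3 i \sqrt{81622}}{10} \approx 85.709 i$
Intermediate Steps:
$l{\left(T \right)} = \frac{1}{38 + T}$
$F = -7346$
$\sqrt{l{\left(0 + 4 \cdot 3 \right)} + F} = \sqrt{\frac{1}{38 + \left(0 + 4 \cdot 3\right)} - 7346} = \sqrt{\frac{1}{38 + \left(0 + 12\right)} - 7346} = \sqrt{\frac{1}{38 + 12} - 7346} = \sqrt{\frac{1}{50} - 7346} = \sqrt{- \frac{367299}{50}} = \frac{3 i \sqrt{81622}}{10}$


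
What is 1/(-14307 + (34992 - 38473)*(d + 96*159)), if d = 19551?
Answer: -1/121205322 ≈ -8.2505e-9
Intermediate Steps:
1/(-14307 + (34992 - 38473)*(d + 96*159)) = 1/(-14307 + (34992 - 38473)*(19551 + 96*159)) = 1/(-14307 - 3481*(19551 + 15264)) = 1/(-14307 - 3481*34815) = 1/(-14307 - 121191015) = 1/(-121205322) = -1/121205322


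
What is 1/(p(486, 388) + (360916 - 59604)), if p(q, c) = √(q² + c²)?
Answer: 75328/22697133651 - √96685/45394267302 ≈ 3.3120e-6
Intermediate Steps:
p(q, c) = √(c² + q²)
1/(p(486, 388) + (360916 - 59604)) = 1/(√(388² + 486²) + (360916 - 59604)) = 1/(√(150544 + 236196) + 301312) = 1/(√386740 + 301312) = 1/(2*√96685 + 301312) = 1/(301312 + 2*√96685)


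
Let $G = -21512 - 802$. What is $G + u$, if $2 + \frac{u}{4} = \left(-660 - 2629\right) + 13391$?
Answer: $18086$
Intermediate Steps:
$u = 40400$ ($u = -8 + 4 \left(\left(-660 - 2629\right) + 13391\right) = -8 + 4 \left(-3289 + 13391\right) = -8 + 4 \cdot 10102 = -8 + 40408 = 40400$)
$G = -22314$
$G + u = -22314 + 40400 = 18086$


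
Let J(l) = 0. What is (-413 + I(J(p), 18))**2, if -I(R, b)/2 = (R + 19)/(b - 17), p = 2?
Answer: 203401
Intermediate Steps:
I(R, b) = -2*(19 + R)/(-17 + b) (I(R, b) = -2*(R + 19)/(b - 17) = -2*(19 + R)/(-17 + b))
(-413 + I(J(p), 18))**2 = (-413 + 2*(-19 - 1*0)/(-17 + 18))**2 = (-413 + 2*(-19 + 0)/1)**2 = (-413 + 2*1*(-19))**2 = (-413 - 38)**2 = (-451)**2 = 203401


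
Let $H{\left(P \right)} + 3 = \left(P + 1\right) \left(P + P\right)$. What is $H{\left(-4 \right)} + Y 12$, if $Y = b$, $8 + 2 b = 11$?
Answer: $39$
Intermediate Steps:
$b = \frac{3}{2}$ ($b = -4 + \frac{1}{2} \cdot 11 = -4 + \frac{11}{2} = \frac{3}{2} \approx 1.5$)
$Y = \frac{3}{2} \approx 1.5$
$H{\left(P \right)} = -3 + 2 P \left(1 + P\right)$ ($H{\left(P \right)} = -3 + \left(P + 1\right) \left(P + P\right) = -3 + \left(1 + P\right) 2 P = -3 + 2 P \left(1 + P\right)$)
$H{\left(-4 \right)} + Y 12 = \left(-3 + 2 \left(-4\right) + 2 \left(-4\right)^{2}\right) + \frac{3}{2} \cdot 12 = \left(-3 - 8 + 2 \cdot 16\right) + 18 = \left(-3 - 8 + 32\right) + 18 = 21 + 18 = 39$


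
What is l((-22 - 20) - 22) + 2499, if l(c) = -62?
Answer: 2437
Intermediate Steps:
l((-22 - 20) - 22) + 2499 = -62 + 2499 = 2437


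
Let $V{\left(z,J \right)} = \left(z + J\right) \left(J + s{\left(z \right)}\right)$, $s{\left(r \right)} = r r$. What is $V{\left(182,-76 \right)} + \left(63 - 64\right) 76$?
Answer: $3503012$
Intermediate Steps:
$s{\left(r \right)} = r^{2}$
$V{\left(z,J \right)} = \left(J + z\right) \left(J + z^{2}\right)$ ($V{\left(z,J \right)} = \left(z + J\right) \left(J + z^{2}\right) = \left(J + z\right) \left(J + z^{2}\right)$)
$V{\left(182,-76 \right)} + \left(63 - 64\right) 76 = \left(\left(-76\right)^{2} + 182^{3} - 13832 - 76 \cdot 182^{2}\right) + \left(63 - 64\right) 76 = \left(5776 + 6028568 - 13832 - 2517424\right) - 76 = 3503088 - 76 = 3503012$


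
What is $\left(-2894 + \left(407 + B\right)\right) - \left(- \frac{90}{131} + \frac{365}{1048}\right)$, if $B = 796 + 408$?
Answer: $- \frac{1344229}{1048} \approx -1282.7$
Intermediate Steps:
$B = 1204$
$\left(-2894 + \left(407 + B\right)\right) - \left(- \frac{90}{131} + \frac{365}{1048}\right) = \left(-2894 + \left(407 + 1204\right)\right) - \left(- \frac{90}{131} + \frac{365}{1048}\right) = \left(-2894 + 1611\right) - - \frac{355}{1048} = -1283 + \left(\frac{90}{131} - \frac{365}{1048}\right) = -1283 + \frac{355}{1048} = - \frac{1344229}{1048}$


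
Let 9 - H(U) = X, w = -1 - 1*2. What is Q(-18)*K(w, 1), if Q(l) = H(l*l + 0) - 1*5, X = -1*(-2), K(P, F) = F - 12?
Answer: -22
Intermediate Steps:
w = -3 (w = -1 - 2 = -3)
K(P, F) = -12 + F
X = 2
H(U) = 7 (H(U) = 9 - 1*2 = 9 - 2 = 7)
Q(l) = 2 (Q(l) = 7 - 1*5 = 7 - 5 = 2)
Q(-18)*K(w, 1) = 2*(-12 + 1) = 2*(-11) = -22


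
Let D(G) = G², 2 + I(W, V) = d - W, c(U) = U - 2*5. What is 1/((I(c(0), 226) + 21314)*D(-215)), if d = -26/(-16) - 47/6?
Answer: 24/23647739275 ≈ 1.0149e-9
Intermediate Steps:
c(U) = -10 + U (c(U) = U - 10 = -10 + U)
d = -149/24 (d = -26*(-1/16) - 47*⅙ = 13/8 - 47/6 = -149/24 ≈ -6.2083)
I(W, V) = -197/24 - W (I(W, V) = -2 + (-149/24 - W) = -197/24 - W)
1/((I(c(0), 226) + 21314)*D(-215)) = 1/(((-197/24 - (-10 + 0)) + 21314)*((-215)²)) = 1/(((-197/24 - 1*(-10)) + 21314)*46225) = (1/46225)/((-197/24 + 10) + 21314) = (1/46225)/(43/24 + 21314) = (1/46225)/(511579/24) = (24/511579)*(1/46225) = 24/23647739275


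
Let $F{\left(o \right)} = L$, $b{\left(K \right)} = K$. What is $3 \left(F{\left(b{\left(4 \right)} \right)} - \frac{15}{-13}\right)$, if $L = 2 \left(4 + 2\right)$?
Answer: $\frac{513}{13} \approx 39.462$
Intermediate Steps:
$L = 12$ ($L = 2 \cdot 6 = 12$)
$F{\left(o \right)} = 12$
$3 \left(F{\left(b{\left(4 \right)} \right)} - \frac{15}{-13}\right) = 3 \left(12 - \frac{15}{-13}\right) = 3 \left(12 - - \frac{15}{13}\right) = 3 \left(12 + \frac{15}{13}\right) = 3 \cdot \frac{171}{13} = \frac{513}{13}$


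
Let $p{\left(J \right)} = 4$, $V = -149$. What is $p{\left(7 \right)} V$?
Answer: $-596$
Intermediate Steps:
$p{\left(7 \right)} V = 4 \left(-149\right) = -596$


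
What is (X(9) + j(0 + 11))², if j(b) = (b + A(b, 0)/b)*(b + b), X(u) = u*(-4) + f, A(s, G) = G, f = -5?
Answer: 40401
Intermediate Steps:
X(u) = -5 - 4*u (X(u) = u*(-4) - 5 = -4*u - 5 = -5 - 4*u)
j(b) = 2*b² (j(b) = (b + 0/b)*(b + b) = (b + 0)*(2*b) = b*(2*b) = 2*b²)
(X(9) + j(0 + 11))² = ((-5 - 4*9) + 2*(0 + 11)²)² = ((-5 - 36) + 2*11²)² = (-41 + 2*121)² = (-41 + 242)² = 201² = 40401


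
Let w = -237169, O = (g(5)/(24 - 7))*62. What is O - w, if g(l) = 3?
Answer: 4032059/17 ≈ 2.3718e+5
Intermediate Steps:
O = 186/17 (O = (3/(24 - 7))*62 = (3/17)*62 = 186/17 ≈ 10.941)
O - w = 186/17 - 1*(-237169) = 186/17 + 237169 = 4032059/17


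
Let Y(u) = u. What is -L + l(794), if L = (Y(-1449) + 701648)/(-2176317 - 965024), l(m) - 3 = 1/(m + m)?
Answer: 16080405877/4988449508 ≈ 3.2235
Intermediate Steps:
l(m) = 3 + 1/(2*m) (l(m) = 3 + 1/(m + m) = 3 + 1/(2*m))
L = -700199/3141341 (L = (-1449 + 701648)/(-2176317 - 965024) = 700199/(-3141341) = 700199*(-1/3141341) = -700199/3141341 ≈ -0.22290)
-L + l(794) = -1*(-700199/3141341) + (3 + (½)/794) = 700199/3141341 + (3 + (½)*(1/794)) = 700199/3141341 + (3 + 1/1588) = 700199/3141341 + 4765/1588 = 16080405877/4988449508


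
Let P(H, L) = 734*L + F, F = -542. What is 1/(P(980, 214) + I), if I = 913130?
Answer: 1/1069664 ≈ 9.3487e-7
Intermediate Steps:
P(H, L) = -542 + 734*L (P(H, L) = 734*L - 542 = -542 + 734*L)
1/(P(980, 214) + I) = 1/((-542 + 734*214) + 913130) = 1/((-542 + 157076) + 913130) = 1/(156534 + 913130) = 1/1069664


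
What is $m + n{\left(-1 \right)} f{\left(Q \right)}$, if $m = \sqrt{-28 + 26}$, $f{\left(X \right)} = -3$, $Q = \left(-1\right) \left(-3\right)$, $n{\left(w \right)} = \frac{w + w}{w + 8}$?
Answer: $\frac{6}{7} + i \sqrt{2} \approx 0.85714 + 1.4142 i$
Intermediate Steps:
$n{\left(w \right)} = \frac{2 w}{8 + w}$
$Q = 3$
$m = i \sqrt{2}$ ($m = \sqrt{-2} = i \sqrt{2} \approx 1.4142 i$)
$m + n{\left(-1 \right)} f{\left(Q \right)} = i \sqrt{2} + 2 \left(-1\right) \frac{1}{8 - 1} \left(-3\right) = i \sqrt{2} + 2 \left(-1\right) \frac{1}{7} \left(-3\right) = i \sqrt{2} - - \frac{6}{7} = i \sqrt{2} + \frac{6}{7} = \frac{6}{7} + i \sqrt{2}$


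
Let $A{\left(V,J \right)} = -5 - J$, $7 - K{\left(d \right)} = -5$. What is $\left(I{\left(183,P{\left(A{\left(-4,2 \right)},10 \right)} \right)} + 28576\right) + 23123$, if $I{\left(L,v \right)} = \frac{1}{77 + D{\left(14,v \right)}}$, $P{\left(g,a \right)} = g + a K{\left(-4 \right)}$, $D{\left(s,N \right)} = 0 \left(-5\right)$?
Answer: $\frac{3980824}{77} \approx 51699.0$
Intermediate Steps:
$K{\left(d \right)} = 12$ ($K{\left(d \right)} = 7 - -5 = 7 + 5 = 12$)
$D{\left(s,N \right)} = 0$
$P{\left(g,a \right)} = g + 12 a$ ($P{\left(g,a \right)} = g + a 12 = g + 12 a$)
$I{\left(L,v \right)} = \frac{1}{77}$ ($I{\left(L,v \right)} = \frac{1}{77 + 0} = \frac{1}{77}$)
$\left(I{\left(183,P{\left(A{\left(-4,2 \right)},10 \right)} \right)} + 28576\right) + 23123 = \left(\frac{1}{77} + 28576\right) + 23123 = \frac{2200353}{77} + 23123 = \frac{3980824}{77}$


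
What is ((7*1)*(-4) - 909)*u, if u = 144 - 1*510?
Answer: 342942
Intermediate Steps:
u = -366 (u = 144 - 510 = -366)
((7*1)*(-4) - 909)*u = ((7*1)*(-4) - 909)*(-366) = (7*(-4) - 909)*(-366) = (-28 - 909)*(-366) = -937*(-366) = 342942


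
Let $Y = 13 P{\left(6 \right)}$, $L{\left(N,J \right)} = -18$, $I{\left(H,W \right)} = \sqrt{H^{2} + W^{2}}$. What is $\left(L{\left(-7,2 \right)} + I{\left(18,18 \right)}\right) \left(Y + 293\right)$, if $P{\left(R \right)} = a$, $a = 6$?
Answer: $-6678 + 6678 \sqrt{2} \approx 2766.1$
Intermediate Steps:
$P{\left(R \right)} = 6$
$Y = 78$ ($Y = 13 \cdot 6 = 78$)
$\left(L{\left(-7,2 \right)} + I{\left(18,18 \right)}\right) \left(Y + 293\right) = \left(-18 + \sqrt{18^{2} + 18^{2}}\right) \left(78 + 293\right) = \left(-18 + \sqrt{324 + 324}\right) 371 = \left(-18 + \sqrt{648}\right) 371 = \left(-18 + 18 \sqrt{2}\right) 371 = -6678 + 6678 \sqrt{2}$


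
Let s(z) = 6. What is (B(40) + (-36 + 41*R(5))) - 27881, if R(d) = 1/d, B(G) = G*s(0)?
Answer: -138344/5 ≈ -27669.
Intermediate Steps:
B(G) = 6*G (B(G) = G*6 = 6*G)
(B(40) + (-36 + 41*R(5))) - 27881 = (6*40 + (-36 + 41/5)) - 27881 = (240 + (-36 + 41*(⅕))) - 27881 = (240 + (-36 + 41/5)) - 27881 = (240 - 139/5) - 27881 = 1061/5 - 27881 = -138344/5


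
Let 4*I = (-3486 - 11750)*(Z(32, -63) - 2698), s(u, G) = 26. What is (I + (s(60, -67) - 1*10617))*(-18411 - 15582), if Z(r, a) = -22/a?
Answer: -2442510114495/7 ≈ -3.4893e+11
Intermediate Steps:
I = 647347168/63 (I = ((-3486 - 11750)*(-22/(-63) - 2698))/4 = (-15236*(-22*(-1/63) - 2698))/4 = (-15236*(22/63 - 2698))/4 = (-15236*(-169952/63))/4 = (1/4)*(2589388672/63) = 647347168/63 ≈ 1.0275e+7)
(I + (s(60, -67) - 1*10617))*(-18411 - 15582) = (647347168/63 + (26 - 1*10617))*(-18411 - 15582) = (647347168/63 + (26 - 10617))*(-33993) = (647347168/63 - 10591)*(-33993) = (646679935/63)*(-33993) = -2442510114495/7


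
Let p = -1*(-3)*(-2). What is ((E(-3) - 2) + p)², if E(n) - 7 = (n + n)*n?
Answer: 289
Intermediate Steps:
p = -6 (p = 3*(-2) = -6)
E(n) = 7 + 2*n² (E(n) = 7 + (n + n)*n = 7 + (2*n)*n = 7 + 2*n²)
((E(-3) - 2) + p)² = (((7 + 2*(-3)²) - 2) - 6)² = (((7 + 2*9) - 2) - 6)² = (((7 + 18) - 2) - 6)² = ((25 - 2) - 6)² = (23 - 6)² = 17² = 289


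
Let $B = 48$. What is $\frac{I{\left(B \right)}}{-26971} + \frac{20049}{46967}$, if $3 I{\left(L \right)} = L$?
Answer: $\frac{539990107}{1266746957} \approx 0.42628$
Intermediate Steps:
$I{\left(L \right)} = \frac{L}{3}$
$\frac{I{\left(B \right)}}{-26971} + \frac{20049}{46967} = \frac{\frac{1}{3} \cdot 48}{-26971} + \frac{20049}{46967} = 16 \left(- \frac{1}{26971}\right) + 20049 \cdot \frac{1}{46967} = - \frac{16}{26971} + \frac{20049}{46967} = \frac{539990107}{1266746957}$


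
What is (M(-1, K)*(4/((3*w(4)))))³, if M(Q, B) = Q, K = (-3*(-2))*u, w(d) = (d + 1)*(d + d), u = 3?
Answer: -1/27000 ≈ -3.7037e-5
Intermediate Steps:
w(d) = 2*d*(1 + d) (w(d) = (1 + d)*(2*d) = 2*d*(1 + d))
K = 18 (K = -3*(-2)*3 = 6*3 = 18)
(M(-1, K)*(4/((3*w(4)))))³ = (-4/(3*(2*4*(1 + 4))))³ = (-4/(3*(2*4*5)))³ = (-4/(3*40))³ = (-4/120)³ = (-1*1/30)³ = (-1/30)³ = -1/27000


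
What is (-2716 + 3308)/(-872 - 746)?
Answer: -296/809 ≈ -0.36588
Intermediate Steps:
(-2716 + 3308)/(-872 - 746) = 592/(-1618) = 592*(-1/1618) = -296/809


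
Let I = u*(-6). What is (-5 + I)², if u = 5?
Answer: 1225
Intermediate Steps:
I = -30 (I = 5*(-6) = -30)
(-5 + I)² = (-5 - 30)² = (-35)² = 1225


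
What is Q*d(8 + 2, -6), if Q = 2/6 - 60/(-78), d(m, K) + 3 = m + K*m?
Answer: -2279/39 ≈ -58.436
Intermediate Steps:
d(m, K) = -3 + m + K*m (d(m, K) = -3 + (m + K*m) = -3 + m + K*m)
Q = 43/39 (Q = 2*(1/6) - 60*(-1/78) = 1/3 + 10/13 = 43/39 ≈ 1.1026)
Q*d(8 + 2, -6) = 43*(-3 + (8 + 2) - 6*(8 + 2))/39 = 43*(-3 + 10 - 6*10)/39 = 43*(-3 + 10 - 60)/39 = (43/39)*(-53) = -2279/39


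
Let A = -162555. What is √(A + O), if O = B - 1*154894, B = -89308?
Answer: I*√406757 ≈ 637.78*I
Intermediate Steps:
O = -244202 (O = -89308 - 1*154894 = -89308 - 154894 = -244202)
√(A + O) = √(-162555 - 244202) = √(-406757) = I*√406757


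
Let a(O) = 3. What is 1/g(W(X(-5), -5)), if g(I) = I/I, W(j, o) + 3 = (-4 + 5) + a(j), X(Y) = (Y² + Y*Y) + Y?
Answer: 1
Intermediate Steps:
X(Y) = Y + 2*Y² (X(Y) = (Y² + Y²) + Y = 2*Y² + Y = Y + 2*Y²)
W(j, o) = 1 (W(j, o) = -3 + ((-4 + 5) + 3) = -3 + (1 + 3) = -3 + 4 = 1)
g(I) = 1
1/g(W(X(-5), -5)) = 1/1 = 1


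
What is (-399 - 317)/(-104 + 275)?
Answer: -716/171 ≈ -4.1871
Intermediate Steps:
(-399 - 317)/(-104 + 275) = -716/171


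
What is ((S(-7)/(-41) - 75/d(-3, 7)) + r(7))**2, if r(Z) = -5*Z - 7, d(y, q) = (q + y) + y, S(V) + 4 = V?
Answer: 22905796/1681 ≈ 13626.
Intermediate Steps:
S(V) = -4 + V
d(y, q) = q + 2*y
r(Z) = -7 - 5*Z
((S(-7)/(-41) - 75/d(-3, 7)) + r(7))**2 = (((-4 - 7)/(-41) - 75/(7 + 2*(-3))) + (-7 - 5*7))**2 = ((-11*(-1/41) - 75/(7 - 6)) + (-7 - 35))**2 = ((11/41 - 75/1) - 42)**2 = ((11/41 - 75*1) - 42)**2 = ((11/41 - 75) - 42)**2 = (-3064/41 - 42)**2 = (-4786/41)**2 = 22905796/1681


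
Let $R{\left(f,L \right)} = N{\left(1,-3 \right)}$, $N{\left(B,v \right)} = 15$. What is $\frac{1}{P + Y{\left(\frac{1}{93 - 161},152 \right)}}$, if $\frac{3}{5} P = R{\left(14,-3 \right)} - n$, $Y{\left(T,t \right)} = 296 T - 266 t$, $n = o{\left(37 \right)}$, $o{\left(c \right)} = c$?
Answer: $- \frac{51}{2064124} \approx -2.4708 \cdot 10^{-5}$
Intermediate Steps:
$R{\left(f,L \right)} = 15$
$n = 37$
$Y{\left(T,t \right)} = - 266 t + 296 T$
$P = - \frac{110}{3}$ ($P = \frac{5 \left(15 - 37\right)}{3} = \frac{5}{3} \left(-22\right) = - \frac{110}{3} \approx -36.667$)
$\frac{1}{P + Y{\left(\frac{1}{93 - 161},152 \right)}} = \frac{1}{- \frac{110}{3} + \left(\left(-266\right) 152 + \frac{296}{93 - 161}\right)} = \frac{1}{- \frac{110}{3} - \left(40432 - \frac{296}{-68}\right)} = \frac{1}{- \frac{110}{3} + \left(-40432 + 296 \left(- \frac{1}{68}\right)\right)} = \frac{1}{- \frac{110}{3} - \frac{687418}{17}} = \frac{1}{- \frac{2064124}{51}} = - \frac{51}{2064124}$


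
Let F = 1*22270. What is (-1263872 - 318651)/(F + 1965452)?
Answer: -1582523/1987722 ≈ -0.79615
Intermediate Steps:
F = 22270
(-1263872 - 318651)/(F + 1965452) = (-1263872 - 318651)/(22270 + 1965452) = -1582523/1987722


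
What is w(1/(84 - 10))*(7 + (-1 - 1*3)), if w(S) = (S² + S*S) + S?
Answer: 57/1369 ≈ 0.041636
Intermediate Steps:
w(S) = S + 2*S² (w(S) = (S² + S²) + S = 2*S² + S = S + 2*S²)
w(1/(84 - 10))*(7 + (-1 - 1*3)) = ((1 + 2/(84 - 10))/(84 - 10))*(7 + (-1 - 1*3)) = ((1 + 2/74)/74)*(7 + (-1 - 3)) = ((1 + 2*(1/74))/74)*(7 - 4) = ((1 + 1/37)/74)*3 = ((1/74)*(38/37))*3 = (19/1369)*3 = 57/1369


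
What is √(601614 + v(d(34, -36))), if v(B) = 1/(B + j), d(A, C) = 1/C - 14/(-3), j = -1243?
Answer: 3*√132854122712282/44581 ≈ 775.64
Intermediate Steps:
d(A, C) = 14/3 + 1/C (d(A, C) = 1/C - 14*(-⅓) = 1/C + 14/3 = 14/3 + 1/C)
v(B) = 1/(-1243 + B) (v(B) = 1/(B - 1243) = 1/(-1243 + B))
√(601614 + v(d(34, -36))) = √(601614 + 1/(-1243 + (14/3 + 1/(-36)))) = √(601614 + 1/(-1243 + (14/3 - 1/36))) = √(601614 + 1/(-1243 + 167/36)) = √(601614 + 1/(-44581/36)) = √(601614 - 36/44581) = √(26820553698/44581) = 3*√132854122712282/44581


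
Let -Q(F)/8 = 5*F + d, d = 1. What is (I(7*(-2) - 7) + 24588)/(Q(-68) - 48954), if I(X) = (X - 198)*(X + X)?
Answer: -1877/2569 ≈ -0.73063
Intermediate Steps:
Q(F) = -8 - 40*F (Q(F) = -8*(5*F + 1) = -8*(1 + 5*F) = -8 - 40*F)
I(X) = 2*X*(-198 + X) (I(X) = (-198 + X)*(2*X) = 2*X*(-198 + X))
(I(7*(-2) - 7) + 24588)/(Q(-68) - 48954) = (2*(7*(-2) - 7)*(-198 + (7*(-2) - 7)) + 24588)/((-8 - 40*(-68)) - 48954) = (2*(-14 - 7)*(-198 + (-14 - 7)) + 24588)/((-8 + 2720) - 48954) = (2*(-21)*(-198 - 21) + 24588)/(2712 - 48954) = (2*(-21)*(-219) + 24588)/(-46242) = (9198 + 24588)*(-1/46242) = 33786*(-1/46242) = -1877/2569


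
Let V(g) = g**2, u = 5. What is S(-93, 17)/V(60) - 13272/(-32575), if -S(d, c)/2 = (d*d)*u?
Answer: -6154739/260600 ≈ -23.618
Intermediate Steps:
S(d, c) = -10*d**2 (S(d, c) = -2*d*d*5 = -2*d**2*5 = -10*d**2)
S(-93, 17)/V(60) - 13272/(-32575) = (-10*(-93)**2)/(60**2) - 13272/(-32575) = -10*8649/3600 - 13272*(-1/32575) = -86490*1/3600 + 13272/32575 = -961/40 + 13272/32575 = -6154739/260600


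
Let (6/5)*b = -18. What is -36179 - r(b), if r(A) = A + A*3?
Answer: -36119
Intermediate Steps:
b = -15 (b = (⅚)*(-18) = -15)
r(A) = 4*A (r(A) = A + 3*A = 4*A)
-36179 - r(b) = -36179 - 4*(-15) = -36179 - 1*(-60) = -36179 + 60 = -36119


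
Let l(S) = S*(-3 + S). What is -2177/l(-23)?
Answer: -2177/598 ≈ -3.6405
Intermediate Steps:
-2177/l(-23) = -2177*(-1/(23*(-3 - 23))) = -2177/((-23*(-26))) = -2177/598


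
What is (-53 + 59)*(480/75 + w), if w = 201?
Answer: 6222/5 ≈ 1244.4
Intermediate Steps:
(-53 + 59)*(480/75 + w) = (-53 + 59)*(480/75 + 201) = 6*(480*(1/75) + 201) = 6*(32/5 + 201) = 6*(1037/5) = 6222/5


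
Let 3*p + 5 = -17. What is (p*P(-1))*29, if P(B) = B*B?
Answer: -638/3 ≈ -212.67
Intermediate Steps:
p = -22/3 (p = -5/3 + (⅓)*(-17) = -5/3 - 17/3 = -22/3 ≈ -7.3333)
P(B) = B²
(p*P(-1))*29 = -22/3*(-1)²*29 = -22/3*1*29 = -22/3*29 = -638/3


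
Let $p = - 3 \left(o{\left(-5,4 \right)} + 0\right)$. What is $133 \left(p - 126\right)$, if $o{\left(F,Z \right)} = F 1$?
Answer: $-14763$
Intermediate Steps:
$o{\left(F,Z \right)} = F$
$p = 15$ ($p = - 3 \left(-5 + 0\right) = \left(-3\right) \left(-5\right) = 15$)
$133 \left(p - 126\right) = 133 \left(15 - 126\right) = 133 \left(-111\right) = -14763$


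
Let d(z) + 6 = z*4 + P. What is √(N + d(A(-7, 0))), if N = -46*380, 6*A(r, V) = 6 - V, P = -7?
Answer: I*√17489 ≈ 132.25*I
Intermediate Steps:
A(r, V) = 1 - V/6 (A(r, V) = (6 - V)/6 = 1 - V/6)
d(z) = -13 + 4*z (d(z) = -6 + (z*4 - 7) = -6 + (4*z - 7) = -6 + (-7 + 4*z) = -13 + 4*z)
N = -17480
√(N + d(A(-7, 0))) = √(-17480 + (-13 + 4*(1 - ⅙*0))) = √(-17480 + (-13 + 4*(1 + 0))) = √(-17480 + (-13 + 4*1)) = √(-17480 + (-13 + 4)) = √(-17480 - 9) = √(-17489) = I*√17489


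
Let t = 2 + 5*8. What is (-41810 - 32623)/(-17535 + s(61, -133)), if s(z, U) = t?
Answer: 24811/5831 ≈ 4.2550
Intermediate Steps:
t = 42 (t = 2 + 40 = 42)
s(z, U) = 42
(-41810 - 32623)/(-17535 + s(61, -133)) = (-41810 - 32623)/(-17535 + 42) = -74433/(-17493) = -74433*(-1/17493) = 24811/5831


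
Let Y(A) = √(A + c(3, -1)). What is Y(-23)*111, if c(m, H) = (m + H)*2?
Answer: 111*I*√19 ≈ 483.84*I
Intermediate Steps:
c(m, H) = 2*H + 2*m (c(m, H) = (H + m)*2 = 2*H + 2*m)
Y(A) = √(4 + A) (Y(A) = √(A + (2*(-1) + 2*3)) = √(A + (-2 + 6)) = √(A + 4) = √(4 + A))
Y(-23)*111 = √(4 - 23)*111 = √(-19)*111 = (I*√19)*111 = 111*I*√19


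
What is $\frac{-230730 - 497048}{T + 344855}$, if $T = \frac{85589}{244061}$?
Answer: $- \frac{88811113229}{42082870872} \approx -2.1104$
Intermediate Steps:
$T = \frac{85589}{244061}$ ($T = 85589 \cdot \frac{1}{244061} = \frac{85589}{244061} \approx 0.35069$)
$\frac{-230730 - 497048}{T + 344855} = \frac{-230730 - 497048}{\frac{85589}{244061} + 344855} = - \frac{727778}{\frac{84165741744}{244061}} = \left(-727778\right) \frac{244061}{84165741744} = - \frac{88811113229}{42082870872}$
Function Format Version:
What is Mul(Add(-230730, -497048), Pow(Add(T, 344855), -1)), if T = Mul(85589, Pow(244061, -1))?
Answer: Rational(-88811113229, 42082870872) ≈ -2.1104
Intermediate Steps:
T = Rational(85589, 244061) (T = Mul(85589, Rational(1, 244061)) = Rational(85589, 244061) ≈ 0.35069)
Mul(Add(-230730, -497048), Pow(Add(T, 344855), -1)) = Mul(Add(-230730, -497048), Pow(Add(Rational(85589, 244061), 344855), -1)) = Mul(-727778, Pow(Rational(84165741744, 244061), -1)) = Mul(-727778, Rational(244061, 84165741744)) = Rational(-88811113229, 42082870872)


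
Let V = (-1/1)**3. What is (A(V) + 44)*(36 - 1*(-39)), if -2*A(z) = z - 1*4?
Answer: 6975/2 ≈ 3487.5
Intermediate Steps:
V = -1 (V = (-1*1)**3 = (-1)**3 = -1)
A(z) = 2 - z/2 (A(z) = -(z - 1*4)/2 = -(z - 4)/2 = -(-4 + z)/2 = 2 - z/2)
(A(V) + 44)*(36 - 1*(-39)) = ((2 - 1/2*(-1)) + 44)*(36 - 1*(-39)) = ((2 + 1/2) + 44)*(36 + 39) = (5/2 + 44)*75 = (93/2)*75 = 6975/2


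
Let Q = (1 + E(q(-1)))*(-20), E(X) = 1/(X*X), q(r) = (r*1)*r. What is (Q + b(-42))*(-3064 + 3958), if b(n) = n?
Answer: -73308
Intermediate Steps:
q(r) = r² (q(r) = r*r = r²)
E(X) = X⁻²
Q = -40 (Q = (1 + ((-1)²)⁻²)*(-20) = (1 + 1⁻²)*(-20) = (1 + 1)*(-20) = 2*(-20) = -40)
(Q + b(-42))*(-3064 + 3958) = (-40 - 42)*(-3064 + 3958) = -82*894 = -73308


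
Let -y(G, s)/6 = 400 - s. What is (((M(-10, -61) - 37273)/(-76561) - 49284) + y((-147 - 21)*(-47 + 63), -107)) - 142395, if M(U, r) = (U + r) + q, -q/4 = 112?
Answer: -14907996689/76561 ≈ -1.9472e+5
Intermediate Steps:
q = -448 (q = -4*112 = -448)
M(U, r) = -448 + U + r (M(U, r) = (U + r) - 448 = -448 + U + r)
y(G, s) = -2400 + 6*s (y(G, s) = -6*(400 - s) = -2400 + 6*s)
(((M(-10, -61) - 37273)/(-76561) - 49284) + y((-147 - 21)*(-47 + 63), -107)) - 142395 = ((((-448 - 10 - 61) - 37273)/(-76561) - 49284) + (-2400 + 6*(-107))) - 142395 = (((-519 - 37273)*(-1/76561) - 49284) + (-2400 - 642)) - 142395 = ((-37792*(-1/76561) - 49284) - 3042) - 142395 = ((37792/76561 - 49284) - 3042) - 142395 = (-3773194532/76561 - 3042) - 142395 = -4006093094/76561 - 142395 = -14907996689/76561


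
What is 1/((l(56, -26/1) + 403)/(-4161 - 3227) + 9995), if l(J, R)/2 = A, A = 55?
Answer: 7388/73842547 ≈ 0.00010005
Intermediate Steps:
l(J, R) = 110 (l(J, R) = 2*55 = 110)
1/((l(56, -26/1) + 403)/(-4161 - 3227) + 9995) = 1/((110 + 403)/(-4161 - 3227) + 9995) = 1/(513/(-7388) + 9995) = 1/(513*(-1/7388) + 9995) = 1/(-513/7388 + 9995) = 1/(73842547/7388) = 7388/73842547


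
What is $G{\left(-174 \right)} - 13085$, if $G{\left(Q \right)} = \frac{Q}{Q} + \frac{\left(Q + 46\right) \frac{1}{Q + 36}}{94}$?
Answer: $- \frac{42431380}{3243} \approx -13084.0$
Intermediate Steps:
$G{\left(Q \right)} = 1 + \frac{46 + Q}{94 \left(36 + Q\right)}$ ($G{\left(Q \right)} = 1 + \frac{46 + Q}{36 + Q} \frac{1}{94} = 1 + \frac{46 + Q}{94 \left(36 + Q\right)}$)
$G{\left(-174 \right)} - 13085 = \frac{5 \left(686 + 19 \left(-174\right)\right)}{94 \left(36 - 174\right)} - 13085 = \frac{5 \left(686 - 3306\right)}{94 \left(-138\right)} - 13085 = \frac{5}{94} \left(- \frac{1}{138}\right) \left(-2620\right) - 13085 = \frac{3275}{3243} - 13085 = - \frac{42431380}{3243}$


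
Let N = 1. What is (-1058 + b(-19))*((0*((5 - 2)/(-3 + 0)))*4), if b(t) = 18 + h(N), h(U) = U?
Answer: 0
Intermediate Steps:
b(t) = 19 (b(t) = 18 + 1 = 19)
(-1058 + b(-19))*((0*((5 - 2)/(-3 + 0)))*4) = (-1058 + 19)*((0*((5 - 2)/(-3 + 0)))*4) = -1039*0*(3/(-3))*4 = -1039*0*(3*(-⅓))*4 = -1039*0*(-1)*4 = -0*4 = -1039*0 = 0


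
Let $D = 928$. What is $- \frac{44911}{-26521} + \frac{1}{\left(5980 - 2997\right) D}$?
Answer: $\frac{124323734585}{73416068704} \approx 1.6934$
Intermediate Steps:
$- \frac{44911}{-26521} + \frac{1}{\left(5980 - 2997\right) D} = - \frac{44911}{-26521} + \frac{1}{\left(5980 - 2997\right) 928} = \left(-44911\right) \left(- \frac{1}{26521}\right) + \frac{1}{2983} \cdot \frac{1}{928} = \frac{44911}{26521} + \frac{1}{2983} \cdot \frac{1}{928} = \frac{44911}{26521} + \frac{1}{2768224} = \frac{124323734585}{73416068704}$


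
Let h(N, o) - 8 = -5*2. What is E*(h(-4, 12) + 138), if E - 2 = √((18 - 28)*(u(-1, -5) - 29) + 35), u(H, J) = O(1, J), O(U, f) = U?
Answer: 272 + 408*√35 ≈ 2685.8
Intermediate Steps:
u(H, J) = 1
h(N, o) = -2 (h(N, o) = 8 - 5*2 = 8 - 10 = -2)
E = 2 + 3*√35 (E = 2 + √((18 - 28)*(1 - 29) + 35) = 2 + √(-10*(-28) + 35) = 2 + √(280 + 35) = 2 + √315 = 2 + 3*√35 ≈ 19.748)
E*(h(-4, 12) + 138) = (2 + 3*√35)*(-2 + 138) = (2 + 3*√35)*136 = 272 + 408*√35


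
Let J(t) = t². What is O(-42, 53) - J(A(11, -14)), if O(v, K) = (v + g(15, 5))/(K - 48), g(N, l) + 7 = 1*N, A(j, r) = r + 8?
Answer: -214/5 ≈ -42.800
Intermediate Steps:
A(j, r) = 8 + r
g(N, l) = -7 + N (g(N, l) = -7 + 1*N = -7 + N)
O(v, K) = (8 + v)/(-48 + K) (O(v, K) = (v + (-7 + 15))/(K - 48) = (v + 8)/(-48 + K) = (8 + v)/(-48 + K))
O(-42, 53) - J(A(11, -14)) = (8 - 42)/(-48 + 53) - (8 - 14)² = -34/5 - 1*(-6)² = (⅕)*(-34) - 1*36 = -34/5 - 36 = -214/5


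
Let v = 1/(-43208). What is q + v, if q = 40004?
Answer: 1728492831/43208 ≈ 40004.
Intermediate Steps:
v = -1/43208 ≈ -2.3144e-5
q + v = 40004 - 1/43208 = 1728492831/43208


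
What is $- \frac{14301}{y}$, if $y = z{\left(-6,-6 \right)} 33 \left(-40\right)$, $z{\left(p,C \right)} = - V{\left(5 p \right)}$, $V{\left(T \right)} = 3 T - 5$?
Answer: $\frac{4767}{41800} \approx 0.11404$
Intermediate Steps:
$V{\left(T \right)} = -5 + 3 T$
$z{\left(p,C \right)} = 5 - 15 p$ ($z{\left(p,C \right)} = - (-5 + 3 \cdot 5 p) = - (-5 + 15 p) = 5 - 15 p$)
$y = -125400$ ($y = \left(5 - -90\right) 33 \left(-40\right) = \left(5 + 90\right) 33 \left(-40\right) = 95 \cdot 33 \left(-40\right) = 3135 \left(-40\right) = -125400$)
$- \frac{14301}{y} = - \frac{14301}{-125400} = \left(-14301\right) \left(- \frac{1}{125400}\right) = \frac{4767}{41800}$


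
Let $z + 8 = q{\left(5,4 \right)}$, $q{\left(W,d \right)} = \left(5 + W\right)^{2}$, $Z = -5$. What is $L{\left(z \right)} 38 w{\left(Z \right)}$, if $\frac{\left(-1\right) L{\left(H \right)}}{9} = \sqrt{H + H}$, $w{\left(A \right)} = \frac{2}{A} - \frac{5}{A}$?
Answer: $- \frac{2052 \sqrt{46}}{5} \approx -2783.5$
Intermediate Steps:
$w{\left(A \right)} = - \frac{3}{A}$
$z = 92$ ($z = -8 + \left(5 + 5\right)^{2} = -8 + 10^{2} = -8 + 100 = 92$)
$L{\left(H \right)} = - 9 \sqrt{2} \sqrt{H}$ ($L{\left(H \right)} = - 9 \sqrt{H + H} = - 9 \sqrt{2 H} = - 9 \sqrt{2} \sqrt{H}$)
$L{\left(z \right)} 38 w{\left(Z \right)} = - 9 \sqrt{2} \sqrt{92} \cdot 38 \left(- \frac{3}{-5}\right) = - 9 \sqrt{2} \cdot 2 \sqrt{23} \cdot 38 \left(\left(-3\right) \left(- \frac{1}{5}\right)\right) = - 18 \sqrt{46} \cdot 38 \cdot \frac{3}{5} = - 684 \sqrt{46} \cdot \frac{3}{5} = - \frac{2052 \sqrt{46}}{5}$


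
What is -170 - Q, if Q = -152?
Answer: -18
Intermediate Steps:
-170 - Q = -170 - 1*(-152) = -170 + 152 = -18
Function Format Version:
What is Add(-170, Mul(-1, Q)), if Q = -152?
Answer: -18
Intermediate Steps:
Add(-170, Mul(-1, Q)) = Add(-170, Mul(-1, -152)) = Add(-170, 152) = -18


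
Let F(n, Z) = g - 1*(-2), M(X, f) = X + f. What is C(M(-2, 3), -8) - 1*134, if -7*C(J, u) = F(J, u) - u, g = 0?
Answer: -948/7 ≈ -135.43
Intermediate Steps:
F(n, Z) = 2 (F(n, Z) = 0 - 1*(-2) = 0 + 2 = 2)
C(J, u) = -2/7 + u/7 (C(J, u) = -(2 - u)/7 = -2/7 + u/7)
C(M(-2, 3), -8) - 1*134 = (-2/7 + (⅐)*(-8)) - 1*134 = (-2/7 - 8/7) - 134 = -10/7 - 134 = -948/7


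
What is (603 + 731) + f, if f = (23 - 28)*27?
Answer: 1199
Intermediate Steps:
f = -135 (f = -5*27 = -135)
(603 + 731) + f = (603 + 731) - 135 = 1334 - 135 = 1199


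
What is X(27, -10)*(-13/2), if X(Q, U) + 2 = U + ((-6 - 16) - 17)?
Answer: 663/2 ≈ 331.50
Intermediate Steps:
X(Q, U) = -41 + U (X(Q, U) = -2 + (U + ((-6 - 16) - 17)) = -2 + (U + (-22 - 17)) = -2 + (U - 39) = -2 + (-39 + U) = -41 + U)
X(27, -10)*(-13/2) = (-41 - 10)*(-13/2) = -(-663)/2 = -51*(-13/2) = 663/2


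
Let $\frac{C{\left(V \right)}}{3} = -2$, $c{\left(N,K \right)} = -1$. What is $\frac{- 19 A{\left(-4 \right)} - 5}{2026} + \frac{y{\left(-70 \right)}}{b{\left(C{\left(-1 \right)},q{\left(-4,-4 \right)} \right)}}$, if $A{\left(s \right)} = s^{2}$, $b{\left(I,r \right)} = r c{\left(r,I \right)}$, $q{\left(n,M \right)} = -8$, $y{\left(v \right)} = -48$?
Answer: $- \frac{12465}{2026} \approx -6.1525$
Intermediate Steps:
$C{\left(V \right)} = -6$ ($C{\left(V \right)} = 3 \left(-2\right) = -6$)
$b{\left(I,r \right)} = - r$ ($b{\left(I,r \right)} = r \left(-1\right) = - r$)
$\frac{- 19 A{\left(-4 \right)} - 5}{2026} + \frac{y{\left(-70 \right)}}{b{\left(C{\left(-1 \right)},q{\left(-4,-4 \right)} \right)}} = \frac{- 19 \left(-4\right)^{2} - 5}{2026} - \frac{48}{\left(-1\right) \left(-8\right)} = \left(\left(-19\right) 16 - 5\right) \frac{1}{2026} - \frac{48}{8} = \left(-304 - 5\right) \frac{1}{2026} - 6 = \left(-309\right) \frac{1}{2026} - 6 = - \frac{309}{2026} - 6 = - \frac{12465}{2026}$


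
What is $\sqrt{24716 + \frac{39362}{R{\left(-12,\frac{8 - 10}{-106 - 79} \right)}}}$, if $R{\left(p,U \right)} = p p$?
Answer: $\frac{\sqrt{3598466}}{12} \approx 158.08$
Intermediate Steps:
$R{\left(p,U \right)} = p^{2}$
$\sqrt{24716 + \frac{39362}{R{\left(-12,\frac{8 - 10}{-106 - 79} \right)}}} = \sqrt{24716 + \frac{39362}{\left(-12\right)^{2}}} = \sqrt{24716 + \frac{39362}{144}} = \sqrt{24716 + 39362 \cdot \frac{1}{144}} = \sqrt{24716 + \frac{19681}{72}} = \sqrt{\frac{1799233}{72}} = \frac{\sqrt{3598466}}{12}$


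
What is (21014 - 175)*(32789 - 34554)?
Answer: -36780835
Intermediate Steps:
(21014 - 175)*(32789 - 34554) = 20839*(-1765) = -36780835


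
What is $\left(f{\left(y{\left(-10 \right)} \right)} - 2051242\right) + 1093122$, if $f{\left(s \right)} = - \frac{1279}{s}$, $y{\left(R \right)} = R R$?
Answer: $- \frac{95813279}{100} \approx -9.5813 \cdot 10^{5}$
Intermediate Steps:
$y{\left(R \right)} = R^{2}$
$\left(f{\left(y{\left(-10 \right)} \right)} - 2051242\right) + 1093122 = \left(- \frac{1279}{\left(-10\right)^{2}} - 2051242\right) + 1093122 = \left(- \frac{1279}{100} - 2051242\right) + 1093122 = - \frac{205125479}{100} + 1093122 = - \frac{95813279}{100}$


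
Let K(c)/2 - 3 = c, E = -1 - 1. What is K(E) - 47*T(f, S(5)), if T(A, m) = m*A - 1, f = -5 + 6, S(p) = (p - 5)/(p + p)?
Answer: 49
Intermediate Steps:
E = -2
K(c) = 6 + 2*c
S(p) = (-5 + p)/(2*p) (S(p) = (-5 + p)/((2*p)) = (-5 + p)*(1/(2*p)) = (-5 + p)/(2*p))
f = 1
T(A, m) = -1 + A*m (T(A, m) = A*m - 1 = -1 + A*m)
K(E) - 47*T(f, S(5)) = (6 + 2*(-2)) - 47*(-1 + 1*((½)*(-5 + 5)/5)) = (6 - 4) - 47*(-1 + 1*((½)*(⅕)*0)) = 2 - 47*(-1 + 1*0) = 2 - 47*(-1 + 0) = 2 - 47*(-1) = 2 + 47 = 49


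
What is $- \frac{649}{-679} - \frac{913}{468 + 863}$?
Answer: $\frac{22172}{82159} \approx 0.26987$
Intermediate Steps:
$- \frac{649}{-679} - \frac{913}{468 + 863} = \left(-649\right) \left(- \frac{1}{679}\right) - \frac{913}{1331} = \frac{649}{679} - \frac{83}{121} = \frac{22172}{82159}$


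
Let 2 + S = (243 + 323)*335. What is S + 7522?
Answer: 197130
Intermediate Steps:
S = 189608 (S = -2 + (243 + 323)*335 = -2 + 566*335 = -2 + 189610 = 189608)
S + 7522 = 189608 + 7522 = 197130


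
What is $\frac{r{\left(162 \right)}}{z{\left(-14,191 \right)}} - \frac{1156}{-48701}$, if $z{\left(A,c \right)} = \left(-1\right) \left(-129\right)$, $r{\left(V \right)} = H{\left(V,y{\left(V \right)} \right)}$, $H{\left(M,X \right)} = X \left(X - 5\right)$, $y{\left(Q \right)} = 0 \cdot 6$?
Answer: $\frac{1156}{48701} \approx 0.023737$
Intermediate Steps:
$y{\left(Q \right)} = 0$
$H{\left(M,X \right)} = X \left(-5 + X\right)$
$r{\left(V \right)} = 0$ ($r{\left(V \right)} = 0 \left(-5 + 0\right) = 0 \left(-5\right) = 0$)
$z{\left(A,c \right)} = 129$
$\frac{r{\left(162 \right)}}{z{\left(-14,191 \right)}} - \frac{1156}{-48701} = \frac{0}{129} - \frac{1156}{-48701} = 0 \cdot \frac{1}{129} - - \frac{1156}{48701} = 0 + \frac{1156}{48701} = \frac{1156}{48701}$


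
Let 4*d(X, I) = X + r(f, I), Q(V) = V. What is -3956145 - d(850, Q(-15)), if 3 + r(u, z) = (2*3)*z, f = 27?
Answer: -15825337/4 ≈ -3.9563e+6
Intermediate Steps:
r(u, z) = -3 + 6*z (r(u, z) = -3 + (2*3)*z = -3 + 6*z)
d(X, I) = -¾ + X/4 + 3*I/2 (d(X, I) = (X + (-3 + 6*I))/4 = (-3 + X + 6*I)/4 = -¾ + X/4 + 3*I/2)
-3956145 - d(850, Q(-15)) = -3956145 - (-¾ + (¼)*850 + (3/2)*(-15)) = -3956145 - (-¾ + 425/2 - 45/2) = -3956145 - 1*757/4 = -3956145 - 757/4 = -15825337/4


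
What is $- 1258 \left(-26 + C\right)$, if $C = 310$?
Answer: $-357272$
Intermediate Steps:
$- 1258 \left(-26 + C\right) = - 1258 \left(-26 + 310\right) = \left(-1258\right) 284 = -357272$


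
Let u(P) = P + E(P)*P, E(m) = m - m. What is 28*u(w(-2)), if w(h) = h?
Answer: -56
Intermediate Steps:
E(m) = 0
u(P) = P (u(P) = P + 0*P = P + 0 = P)
28*u(w(-2)) = 28*(-2) = -56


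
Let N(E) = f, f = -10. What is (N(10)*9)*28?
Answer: -2520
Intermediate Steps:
N(E) = -10
(N(10)*9)*28 = -10*9*28 = -90*28 = -2520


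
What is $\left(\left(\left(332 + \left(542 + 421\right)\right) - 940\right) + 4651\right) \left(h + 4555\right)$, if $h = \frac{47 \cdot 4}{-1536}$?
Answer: $\frac{4377929719}{192} \approx 2.2802 \cdot 10^{7}$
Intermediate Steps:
$h = - \frac{47}{384}$ ($h = 188 \left(- \frac{1}{1536}\right) = - \frac{47}{384} \approx -0.1224$)
$\left(\left(\left(332 + \left(542 + 421\right)\right) - 940\right) + 4651\right) \left(h + 4555\right) = \left(\left(\left(332 + \left(542 + 421\right)\right) - 940\right) + 4651\right) \left(- \frac{47}{384} + 4555\right) = \left(\left(\left(332 + 963\right) - 940\right) + 4651\right) \frac{1749073}{384} = \left(\left(1295 - 940\right) + 4651\right) \frac{1749073}{384} = \left(355 + 4651\right) \frac{1749073}{384} = 5006 \cdot \frac{1749073}{384} = \frac{4377929719}{192}$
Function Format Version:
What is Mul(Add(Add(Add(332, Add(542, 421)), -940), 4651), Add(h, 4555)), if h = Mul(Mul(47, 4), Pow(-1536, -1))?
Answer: Rational(4377929719, 192) ≈ 2.2802e+7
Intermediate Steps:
h = Rational(-47, 384) (h = Mul(188, Rational(-1, 1536)) = Rational(-47, 384) ≈ -0.12240)
Mul(Add(Add(Add(332, Add(542, 421)), -940), 4651), Add(h, 4555)) = Mul(Add(Add(Add(332, Add(542, 421)), -940), 4651), Add(Rational(-47, 384), 4555)) = Mul(Add(Add(Add(332, 963), -940), 4651), Rational(1749073, 384)) = Mul(Add(Add(1295, -940), 4651), Rational(1749073, 384)) = Mul(Add(355, 4651), Rational(1749073, 384)) = Mul(5006, Rational(1749073, 384)) = Rational(4377929719, 192)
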